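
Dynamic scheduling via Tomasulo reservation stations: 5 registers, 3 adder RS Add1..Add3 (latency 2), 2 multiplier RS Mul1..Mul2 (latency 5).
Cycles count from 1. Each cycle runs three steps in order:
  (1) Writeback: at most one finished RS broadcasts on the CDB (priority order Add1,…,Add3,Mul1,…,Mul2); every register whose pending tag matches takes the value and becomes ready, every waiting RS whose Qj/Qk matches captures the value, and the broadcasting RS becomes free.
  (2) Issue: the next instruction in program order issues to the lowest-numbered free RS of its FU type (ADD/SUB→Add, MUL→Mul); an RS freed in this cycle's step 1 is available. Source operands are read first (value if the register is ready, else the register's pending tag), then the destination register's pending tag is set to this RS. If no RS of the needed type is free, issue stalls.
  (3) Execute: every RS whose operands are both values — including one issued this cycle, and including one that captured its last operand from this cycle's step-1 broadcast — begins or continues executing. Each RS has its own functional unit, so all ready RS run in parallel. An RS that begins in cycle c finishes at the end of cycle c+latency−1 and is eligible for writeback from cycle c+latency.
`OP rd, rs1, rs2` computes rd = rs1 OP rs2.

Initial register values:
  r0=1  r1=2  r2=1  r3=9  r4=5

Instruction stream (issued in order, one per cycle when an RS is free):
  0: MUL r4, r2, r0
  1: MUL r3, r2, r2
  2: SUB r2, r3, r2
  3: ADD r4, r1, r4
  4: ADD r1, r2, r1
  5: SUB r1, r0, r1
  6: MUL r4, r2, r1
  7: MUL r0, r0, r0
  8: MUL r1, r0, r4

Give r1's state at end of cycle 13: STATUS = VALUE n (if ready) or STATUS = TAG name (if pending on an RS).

STATUS = VALUE -1

c1: issue MUL r4<-Mul1 | r0:1,r1:2,r2:1,r3:9,r4:Mul1
c2: issue MUL r3<-Mul2 | r0:1,r1:2,r2:1,r3:Mul2,r4:Mul1
c3: issue SUB r2<-Add1 | r0:1,r1:2,r2:Add1,r3:Mul2,r4:Mul1
c4: issue ADD r4<-Add2 | r0:1,r1:2,r2:Add1,r3:Mul2,r4:Add2
c5: issue ADD r1<-Add3 | r0:1,r1:Add3,r2:Add1,r3:Mul2,r4:Add2
c6: CDB Mul1=1; stall | r0:1,r1:Add3,r2:Add1,r3:Mul2,r4:Add2
c7: CDB Mul2=1; stall | r0:1,r1:Add3,r2:Add1,r3:1,r4:Add2
c8: CDB Add2=3; issue SUB r1<-Add2 | r0:1,r1:Add2,r2:Add1,r3:1,r4:3
c9: CDB Add1=0; issue MUL r4<-Mul1 | r0:1,r1:Add2,r2:0,r3:1,r4:Mul1
c10: issue MUL r0<-Mul2 | r0:Mul2,r1:Add2,r2:0,r3:1,r4:Mul1
c11: CDB Add3=2; stall | r0:Mul2,r1:Add2,r2:0,r3:1,r4:Mul1
c12: stall | r0:Mul2,r1:Add2,r2:0,r3:1,r4:Mul1
c13: CDB Add2=-1; stall | r0:Mul2,r1:-1,r2:0,r3:1,r4:Mul1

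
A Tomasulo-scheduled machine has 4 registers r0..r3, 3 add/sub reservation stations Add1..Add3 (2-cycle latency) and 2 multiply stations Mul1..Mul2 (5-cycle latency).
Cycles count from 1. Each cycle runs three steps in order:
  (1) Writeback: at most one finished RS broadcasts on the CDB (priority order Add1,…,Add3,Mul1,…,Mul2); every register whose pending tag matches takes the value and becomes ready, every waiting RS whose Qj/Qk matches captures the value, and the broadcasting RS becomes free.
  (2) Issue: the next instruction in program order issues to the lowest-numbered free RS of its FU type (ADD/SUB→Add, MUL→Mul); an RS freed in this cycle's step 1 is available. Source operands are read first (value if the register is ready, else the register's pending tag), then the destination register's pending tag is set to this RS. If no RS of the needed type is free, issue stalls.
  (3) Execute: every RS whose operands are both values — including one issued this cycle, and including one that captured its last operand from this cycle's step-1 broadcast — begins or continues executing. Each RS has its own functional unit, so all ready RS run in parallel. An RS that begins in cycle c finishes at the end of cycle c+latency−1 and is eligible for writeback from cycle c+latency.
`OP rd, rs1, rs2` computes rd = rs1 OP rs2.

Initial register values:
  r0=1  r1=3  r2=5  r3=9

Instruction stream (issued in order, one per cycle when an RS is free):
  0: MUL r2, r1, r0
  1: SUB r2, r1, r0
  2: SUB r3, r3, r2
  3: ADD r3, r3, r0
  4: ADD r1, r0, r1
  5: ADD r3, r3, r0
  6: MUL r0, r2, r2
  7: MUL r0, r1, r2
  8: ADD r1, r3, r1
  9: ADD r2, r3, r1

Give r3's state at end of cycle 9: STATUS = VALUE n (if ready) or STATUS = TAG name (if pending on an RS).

c1: issue MUL r2<-Mul1 | r0:1,r1:3,r2:Mul1,r3:9
c2: issue SUB r2<-Add1 | r0:1,r1:3,r2:Add1,r3:9
c3: issue SUB r3<-Add2 | r0:1,r1:3,r2:Add1,r3:Add2
c4: CDB Add1=2; issue ADD r3<-Add1 | r0:1,r1:3,r2:2,r3:Add1
c5: issue ADD r1<-Add3 | r0:1,r1:Add3,r2:2,r3:Add1
c6: CDB Add2=7; issue ADD r3<-Add2 | r0:1,r1:Add3,r2:2,r3:Add2
c7: CDB Add3=4; issue MUL r0<-Mul2 | r0:Mul2,r1:4,r2:2,r3:Add2
c8: CDB Add1=8; stall | r0:Mul2,r1:4,r2:2,r3:Add2
c9: CDB Mul1=3; issue MUL r0<-Mul1 | r0:Mul1,r1:4,r2:2,r3:Add2

STATUS = TAG Add2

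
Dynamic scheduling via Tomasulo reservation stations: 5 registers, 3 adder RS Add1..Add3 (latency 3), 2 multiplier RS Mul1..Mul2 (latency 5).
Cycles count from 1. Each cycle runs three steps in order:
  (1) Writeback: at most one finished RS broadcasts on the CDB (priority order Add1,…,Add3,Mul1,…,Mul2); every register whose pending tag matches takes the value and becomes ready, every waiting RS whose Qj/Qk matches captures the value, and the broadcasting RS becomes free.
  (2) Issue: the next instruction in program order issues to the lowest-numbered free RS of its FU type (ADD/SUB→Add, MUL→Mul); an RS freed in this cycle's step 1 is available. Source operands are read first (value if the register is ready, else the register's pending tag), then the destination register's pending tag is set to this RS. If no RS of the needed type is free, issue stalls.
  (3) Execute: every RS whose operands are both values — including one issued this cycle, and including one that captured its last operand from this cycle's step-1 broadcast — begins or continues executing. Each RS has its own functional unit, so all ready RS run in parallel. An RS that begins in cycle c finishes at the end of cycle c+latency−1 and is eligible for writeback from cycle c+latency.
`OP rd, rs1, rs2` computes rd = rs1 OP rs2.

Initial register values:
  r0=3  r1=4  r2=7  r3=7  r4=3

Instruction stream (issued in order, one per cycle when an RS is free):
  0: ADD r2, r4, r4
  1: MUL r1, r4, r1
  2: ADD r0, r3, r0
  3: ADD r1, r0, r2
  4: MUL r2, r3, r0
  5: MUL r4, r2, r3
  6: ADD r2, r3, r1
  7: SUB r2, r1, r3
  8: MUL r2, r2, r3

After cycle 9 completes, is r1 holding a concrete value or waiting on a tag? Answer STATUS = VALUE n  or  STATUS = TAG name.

STATUS = VALUE 16

c1: issue ADD r2<-Add1 | r0:3,r1:4,r2:Add1,r3:7,r4:3
c2: issue MUL r1<-Mul1 | r0:3,r1:Mul1,r2:Add1,r3:7,r4:3
c3: issue ADD r0<-Add2 | r0:Add2,r1:Mul1,r2:Add1,r3:7,r4:3
c4: CDB Add1=6; issue ADD r1<-Add1 | r0:Add2,r1:Add1,r2:6,r3:7,r4:3
c5: issue MUL r2<-Mul2 | r0:Add2,r1:Add1,r2:Mul2,r3:7,r4:3
c6: CDB Add2=10; stall | r0:10,r1:Add1,r2:Mul2,r3:7,r4:3
c7: CDB Mul1=12; issue MUL r4<-Mul1 | r0:10,r1:Add1,r2:Mul2,r3:7,r4:Mul1
c8: issue ADD r2<-Add2 | r0:10,r1:Add1,r2:Add2,r3:7,r4:Mul1
c9: CDB Add1=16; issue SUB r2<-Add1 | r0:10,r1:16,r2:Add1,r3:7,r4:Mul1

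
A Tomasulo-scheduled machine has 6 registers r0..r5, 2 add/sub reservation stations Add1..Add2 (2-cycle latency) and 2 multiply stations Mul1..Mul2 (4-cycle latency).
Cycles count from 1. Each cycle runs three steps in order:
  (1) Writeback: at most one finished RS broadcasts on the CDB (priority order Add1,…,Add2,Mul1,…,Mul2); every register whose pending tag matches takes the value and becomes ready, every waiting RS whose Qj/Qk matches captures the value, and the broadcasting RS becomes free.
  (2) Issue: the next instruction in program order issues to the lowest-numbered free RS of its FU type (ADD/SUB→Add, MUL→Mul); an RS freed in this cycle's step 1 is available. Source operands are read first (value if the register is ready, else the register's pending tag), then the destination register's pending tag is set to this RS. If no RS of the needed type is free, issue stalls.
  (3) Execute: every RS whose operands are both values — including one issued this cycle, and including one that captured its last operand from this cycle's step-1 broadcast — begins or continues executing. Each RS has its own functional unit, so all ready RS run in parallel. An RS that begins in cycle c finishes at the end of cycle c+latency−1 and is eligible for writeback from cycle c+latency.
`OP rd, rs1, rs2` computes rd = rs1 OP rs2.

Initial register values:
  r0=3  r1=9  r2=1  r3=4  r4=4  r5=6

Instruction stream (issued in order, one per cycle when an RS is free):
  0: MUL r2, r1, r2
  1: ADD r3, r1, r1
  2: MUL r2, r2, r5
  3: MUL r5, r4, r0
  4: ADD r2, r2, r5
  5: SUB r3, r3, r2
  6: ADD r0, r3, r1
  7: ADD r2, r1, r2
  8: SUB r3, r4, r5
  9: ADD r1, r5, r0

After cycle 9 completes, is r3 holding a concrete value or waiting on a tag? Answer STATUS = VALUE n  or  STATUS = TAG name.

c1: issue MUL r2<-Mul1 | r0:3,r1:9,r2:Mul1,r3:4,r4:4,r5:6
c2: issue ADD r3<-Add1 | r0:3,r1:9,r2:Mul1,r3:Add1,r4:4,r5:6
c3: issue MUL r2<-Mul2 | r0:3,r1:9,r2:Mul2,r3:Add1,r4:4,r5:6
c4: CDB Add1=18; stall | r0:3,r1:9,r2:Mul2,r3:18,r4:4,r5:6
c5: CDB Mul1=9; issue MUL r5<-Mul1 | r0:3,r1:9,r2:Mul2,r3:18,r4:4,r5:Mul1
c6: issue ADD r2<-Add1 | r0:3,r1:9,r2:Add1,r3:18,r4:4,r5:Mul1
c7: issue SUB r3<-Add2 | r0:3,r1:9,r2:Add1,r3:Add2,r4:4,r5:Mul1
c8: stall | r0:3,r1:9,r2:Add1,r3:Add2,r4:4,r5:Mul1
c9: CDB Mul1=12; stall | r0:3,r1:9,r2:Add1,r3:Add2,r4:4,r5:12

STATUS = TAG Add2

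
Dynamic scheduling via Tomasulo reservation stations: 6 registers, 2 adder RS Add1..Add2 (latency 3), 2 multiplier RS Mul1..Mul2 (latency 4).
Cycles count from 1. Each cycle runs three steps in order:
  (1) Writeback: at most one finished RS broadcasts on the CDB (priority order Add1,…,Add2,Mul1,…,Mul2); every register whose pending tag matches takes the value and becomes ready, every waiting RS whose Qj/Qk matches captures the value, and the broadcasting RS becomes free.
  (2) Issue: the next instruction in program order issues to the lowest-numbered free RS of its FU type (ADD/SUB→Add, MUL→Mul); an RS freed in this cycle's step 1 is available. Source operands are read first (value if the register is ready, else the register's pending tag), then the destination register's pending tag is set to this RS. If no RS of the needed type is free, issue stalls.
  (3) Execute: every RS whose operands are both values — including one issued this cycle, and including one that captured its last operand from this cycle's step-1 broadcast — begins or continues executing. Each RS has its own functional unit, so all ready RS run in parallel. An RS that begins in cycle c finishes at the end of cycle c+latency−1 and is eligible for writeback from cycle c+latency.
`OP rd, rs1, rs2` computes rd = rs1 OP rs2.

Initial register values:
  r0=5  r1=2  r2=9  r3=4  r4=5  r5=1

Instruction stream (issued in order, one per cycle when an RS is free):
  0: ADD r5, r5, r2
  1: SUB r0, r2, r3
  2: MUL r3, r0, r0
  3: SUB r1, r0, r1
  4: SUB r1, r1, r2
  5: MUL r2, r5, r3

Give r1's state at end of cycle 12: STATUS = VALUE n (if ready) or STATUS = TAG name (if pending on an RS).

STATUS = VALUE -6

cycle 1: issue ADD r5<-Add1 // r0:5,r1:2,r2:9,r3:4,r4:5,r5:Add1
cycle 2: issue SUB r0<-Add2 // r0:Add2,r1:2,r2:9,r3:4,r4:5,r5:Add1
cycle 3: issue MUL r3<-Mul1 // r0:Add2,r1:2,r2:9,r3:Mul1,r4:5,r5:Add1
cycle 4: CDB Add1=10; issue SUB r1<-Add1 // r0:Add2,r1:Add1,r2:9,r3:Mul1,r4:5,r5:10
cycle 5: CDB Add2=5; issue SUB r1<-Add2 // r0:5,r1:Add2,r2:9,r3:Mul1,r4:5,r5:10
cycle 6: issue MUL r2<-Mul2 // r0:5,r1:Add2,r2:Mul2,r3:Mul1,r4:5,r5:10
cycle 7: - // r0:5,r1:Add2,r2:Mul2,r3:Mul1,r4:5,r5:10
cycle 8: CDB Add1=3 // r0:5,r1:Add2,r2:Mul2,r3:Mul1,r4:5,r5:10
cycle 9: CDB Mul1=25 // r0:5,r1:Add2,r2:Mul2,r3:25,r4:5,r5:10
cycle 10: - // r0:5,r1:Add2,r2:Mul2,r3:25,r4:5,r5:10
cycle 11: CDB Add2=-6 // r0:5,r1:-6,r2:Mul2,r3:25,r4:5,r5:10
cycle 12: - // r0:5,r1:-6,r2:Mul2,r3:25,r4:5,r5:10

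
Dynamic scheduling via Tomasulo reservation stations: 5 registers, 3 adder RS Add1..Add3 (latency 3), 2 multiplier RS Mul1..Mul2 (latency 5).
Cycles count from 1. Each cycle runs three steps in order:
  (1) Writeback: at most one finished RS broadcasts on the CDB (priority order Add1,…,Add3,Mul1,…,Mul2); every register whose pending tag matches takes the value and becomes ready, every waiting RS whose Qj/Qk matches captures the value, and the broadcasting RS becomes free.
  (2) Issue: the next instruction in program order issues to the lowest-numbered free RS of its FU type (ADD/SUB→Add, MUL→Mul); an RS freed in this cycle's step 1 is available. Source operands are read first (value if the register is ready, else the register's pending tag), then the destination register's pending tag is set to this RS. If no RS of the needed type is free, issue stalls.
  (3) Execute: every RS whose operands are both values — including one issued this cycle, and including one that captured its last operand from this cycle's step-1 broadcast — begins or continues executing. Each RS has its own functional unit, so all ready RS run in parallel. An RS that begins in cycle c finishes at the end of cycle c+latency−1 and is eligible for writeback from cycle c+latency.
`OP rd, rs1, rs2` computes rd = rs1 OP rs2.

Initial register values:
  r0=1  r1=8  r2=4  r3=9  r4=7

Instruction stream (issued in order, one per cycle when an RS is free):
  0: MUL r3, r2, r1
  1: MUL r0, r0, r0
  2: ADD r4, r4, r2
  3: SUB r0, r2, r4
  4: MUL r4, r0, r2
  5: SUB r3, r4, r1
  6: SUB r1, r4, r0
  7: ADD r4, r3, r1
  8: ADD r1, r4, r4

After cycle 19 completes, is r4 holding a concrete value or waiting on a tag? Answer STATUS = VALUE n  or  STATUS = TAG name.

STATUS = TAG Add3

c1: issue MUL r3<-Mul1 | r0:1,r1:8,r2:4,r3:Mul1,r4:7
c2: issue MUL r0<-Mul2 | r0:Mul2,r1:8,r2:4,r3:Mul1,r4:7
c3: issue ADD r4<-Add1 | r0:Mul2,r1:8,r2:4,r3:Mul1,r4:Add1
c4: issue SUB r0<-Add2 | r0:Add2,r1:8,r2:4,r3:Mul1,r4:Add1
c5: stall | r0:Add2,r1:8,r2:4,r3:Mul1,r4:Add1
c6: CDB Add1=11; stall | r0:Add2,r1:8,r2:4,r3:Mul1,r4:11
c7: CDB Mul1=32; issue MUL r4<-Mul1 | r0:Add2,r1:8,r2:4,r3:32,r4:Mul1
c8: CDB Mul2=1; issue SUB r3<-Add1 | r0:Add2,r1:8,r2:4,r3:Add1,r4:Mul1
c9: CDB Add2=-7; issue SUB r1<-Add2 | r0:-7,r1:Add2,r2:4,r3:Add1,r4:Mul1
c10: issue ADD r4<-Add3 | r0:-7,r1:Add2,r2:4,r3:Add1,r4:Add3
c11: stall | r0:-7,r1:Add2,r2:4,r3:Add1,r4:Add3
c12: stall | r0:-7,r1:Add2,r2:4,r3:Add1,r4:Add3
c13: stall | r0:-7,r1:Add2,r2:4,r3:Add1,r4:Add3
c14: CDB Mul1=-28; stall | r0:-7,r1:Add2,r2:4,r3:Add1,r4:Add3
c15: stall | r0:-7,r1:Add2,r2:4,r3:Add1,r4:Add3
c16: stall | r0:-7,r1:Add2,r2:4,r3:Add1,r4:Add3
c17: CDB Add1=-36; issue ADD r1<-Add1 | r0:-7,r1:Add1,r2:4,r3:-36,r4:Add3
c18: CDB Add2=-21 | r0:-7,r1:Add1,r2:4,r3:-36,r4:Add3
c19: - | r0:-7,r1:Add1,r2:4,r3:-36,r4:Add3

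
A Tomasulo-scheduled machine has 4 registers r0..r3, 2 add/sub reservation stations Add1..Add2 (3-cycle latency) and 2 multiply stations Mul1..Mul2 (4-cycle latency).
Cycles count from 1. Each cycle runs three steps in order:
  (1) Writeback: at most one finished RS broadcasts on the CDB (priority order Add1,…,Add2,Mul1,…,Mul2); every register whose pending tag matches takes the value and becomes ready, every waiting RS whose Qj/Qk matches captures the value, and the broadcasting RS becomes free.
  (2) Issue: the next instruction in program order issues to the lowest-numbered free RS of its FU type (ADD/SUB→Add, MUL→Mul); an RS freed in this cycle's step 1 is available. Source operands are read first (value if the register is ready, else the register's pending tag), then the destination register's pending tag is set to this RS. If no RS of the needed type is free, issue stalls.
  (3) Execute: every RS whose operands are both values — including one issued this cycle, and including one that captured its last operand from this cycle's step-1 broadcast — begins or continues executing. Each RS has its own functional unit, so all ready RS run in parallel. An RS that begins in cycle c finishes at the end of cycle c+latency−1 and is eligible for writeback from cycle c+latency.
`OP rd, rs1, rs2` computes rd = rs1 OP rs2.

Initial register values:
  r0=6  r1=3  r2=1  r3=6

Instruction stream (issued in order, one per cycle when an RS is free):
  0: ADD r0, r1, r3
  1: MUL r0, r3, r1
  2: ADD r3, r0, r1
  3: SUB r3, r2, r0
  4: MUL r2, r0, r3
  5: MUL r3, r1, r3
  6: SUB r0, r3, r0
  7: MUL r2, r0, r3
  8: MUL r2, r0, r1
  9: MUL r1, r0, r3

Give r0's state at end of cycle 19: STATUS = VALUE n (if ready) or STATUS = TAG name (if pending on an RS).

STATUS = VALUE -69

cycle 1: issue ADD r0<-Add1 // r0:Add1,r1:3,r2:1,r3:6
cycle 2: issue MUL r0<-Mul1 // r0:Mul1,r1:3,r2:1,r3:6
cycle 3: issue ADD r3<-Add2 // r0:Mul1,r1:3,r2:1,r3:Add2
cycle 4: CDB Add1=9; issue SUB r3<-Add1 // r0:Mul1,r1:3,r2:1,r3:Add1
cycle 5: issue MUL r2<-Mul2 // r0:Mul1,r1:3,r2:Mul2,r3:Add1
cycle 6: CDB Mul1=18; issue MUL r3<-Mul1 // r0:18,r1:3,r2:Mul2,r3:Mul1
cycle 7: stall // r0:18,r1:3,r2:Mul2,r3:Mul1
cycle 8: stall // r0:18,r1:3,r2:Mul2,r3:Mul1
cycle 9: CDB Add1=-17; issue SUB r0<-Add1 // r0:Add1,r1:3,r2:Mul2,r3:Mul1
cycle 10: CDB Add2=21; stall // r0:Add1,r1:3,r2:Mul2,r3:Mul1
cycle 11: stall // r0:Add1,r1:3,r2:Mul2,r3:Mul1
cycle 12: stall // r0:Add1,r1:3,r2:Mul2,r3:Mul1
cycle 13: CDB Mul1=-51; issue MUL r2<-Mul1 // r0:Add1,r1:3,r2:Mul1,r3:-51
cycle 14: CDB Mul2=-306; issue MUL r2<-Mul2 // r0:Add1,r1:3,r2:Mul2,r3:-51
cycle 15: stall // r0:Add1,r1:3,r2:Mul2,r3:-51
cycle 16: CDB Add1=-69; stall // r0:-69,r1:3,r2:Mul2,r3:-51
cycle 17: stall // r0:-69,r1:3,r2:Mul2,r3:-51
cycle 18: stall // r0:-69,r1:3,r2:Mul2,r3:-51
cycle 19: stall // r0:-69,r1:3,r2:Mul2,r3:-51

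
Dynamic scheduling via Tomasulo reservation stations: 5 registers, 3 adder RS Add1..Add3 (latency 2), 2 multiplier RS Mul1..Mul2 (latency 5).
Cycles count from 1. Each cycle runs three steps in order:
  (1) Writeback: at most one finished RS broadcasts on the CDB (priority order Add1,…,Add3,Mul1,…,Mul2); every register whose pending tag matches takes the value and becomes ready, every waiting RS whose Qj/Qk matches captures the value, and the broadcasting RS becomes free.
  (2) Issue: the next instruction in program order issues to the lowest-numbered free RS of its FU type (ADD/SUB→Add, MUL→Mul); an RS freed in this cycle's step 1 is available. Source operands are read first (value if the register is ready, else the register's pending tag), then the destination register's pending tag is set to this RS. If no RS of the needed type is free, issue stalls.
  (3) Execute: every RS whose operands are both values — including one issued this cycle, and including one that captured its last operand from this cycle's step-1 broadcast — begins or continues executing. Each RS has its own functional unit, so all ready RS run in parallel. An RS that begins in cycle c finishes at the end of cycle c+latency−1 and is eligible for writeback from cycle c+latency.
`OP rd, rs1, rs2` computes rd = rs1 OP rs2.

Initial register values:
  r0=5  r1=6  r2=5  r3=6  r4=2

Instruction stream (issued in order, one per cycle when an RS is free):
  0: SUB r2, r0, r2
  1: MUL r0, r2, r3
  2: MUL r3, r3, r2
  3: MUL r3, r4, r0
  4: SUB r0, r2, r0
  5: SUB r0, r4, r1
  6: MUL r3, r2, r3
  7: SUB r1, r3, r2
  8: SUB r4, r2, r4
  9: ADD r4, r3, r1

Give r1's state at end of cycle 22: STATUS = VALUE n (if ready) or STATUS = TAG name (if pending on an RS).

STATUS = VALUE 0

c1: issue SUB r2<-Add1 | r0:5,r1:6,r2:Add1,r3:6,r4:2
c2: issue MUL r0<-Mul1 | r0:Mul1,r1:6,r2:Add1,r3:6,r4:2
c3: CDB Add1=0; issue MUL r3<-Mul2 | r0:Mul1,r1:6,r2:0,r3:Mul2,r4:2
c4: stall | r0:Mul1,r1:6,r2:0,r3:Mul2,r4:2
c5: stall | r0:Mul1,r1:6,r2:0,r3:Mul2,r4:2
c6: stall | r0:Mul1,r1:6,r2:0,r3:Mul2,r4:2
c7: stall | r0:Mul1,r1:6,r2:0,r3:Mul2,r4:2
c8: CDB Mul1=0; issue MUL r3<-Mul1 | r0:0,r1:6,r2:0,r3:Mul1,r4:2
c9: CDB Mul2=0; issue SUB r0<-Add1 | r0:Add1,r1:6,r2:0,r3:Mul1,r4:2
c10: issue SUB r0<-Add2 | r0:Add2,r1:6,r2:0,r3:Mul1,r4:2
c11: CDB Add1=0; issue MUL r3<-Mul2 | r0:Add2,r1:6,r2:0,r3:Mul2,r4:2
c12: CDB Add2=-4; issue SUB r1<-Add1 | r0:-4,r1:Add1,r2:0,r3:Mul2,r4:2
c13: CDB Mul1=0; issue SUB r4<-Add2 | r0:-4,r1:Add1,r2:0,r3:Mul2,r4:Add2
c14: issue ADD r4<-Add3 | r0:-4,r1:Add1,r2:0,r3:Mul2,r4:Add3
c15: CDB Add2=-2 | r0:-4,r1:Add1,r2:0,r3:Mul2,r4:Add3
c16: - | r0:-4,r1:Add1,r2:0,r3:Mul2,r4:Add3
c17: - | r0:-4,r1:Add1,r2:0,r3:Mul2,r4:Add3
c18: CDB Mul2=0 | r0:-4,r1:Add1,r2:0,r3:0,r4:Add3
c19: - | r0:-4,r1:Add1,r2:0,r3:0,r4:Add3
c20: CDB Add1=0 | r0:-4,r1:0,r2:0,r3:0,r4:Add3
c21: - | r0:-4,r1:0,r2:0,r3:0,r4:Add3
c22: CDB Add3=0 | r0:-4,r1:0,r2:0,r3:0,r4:0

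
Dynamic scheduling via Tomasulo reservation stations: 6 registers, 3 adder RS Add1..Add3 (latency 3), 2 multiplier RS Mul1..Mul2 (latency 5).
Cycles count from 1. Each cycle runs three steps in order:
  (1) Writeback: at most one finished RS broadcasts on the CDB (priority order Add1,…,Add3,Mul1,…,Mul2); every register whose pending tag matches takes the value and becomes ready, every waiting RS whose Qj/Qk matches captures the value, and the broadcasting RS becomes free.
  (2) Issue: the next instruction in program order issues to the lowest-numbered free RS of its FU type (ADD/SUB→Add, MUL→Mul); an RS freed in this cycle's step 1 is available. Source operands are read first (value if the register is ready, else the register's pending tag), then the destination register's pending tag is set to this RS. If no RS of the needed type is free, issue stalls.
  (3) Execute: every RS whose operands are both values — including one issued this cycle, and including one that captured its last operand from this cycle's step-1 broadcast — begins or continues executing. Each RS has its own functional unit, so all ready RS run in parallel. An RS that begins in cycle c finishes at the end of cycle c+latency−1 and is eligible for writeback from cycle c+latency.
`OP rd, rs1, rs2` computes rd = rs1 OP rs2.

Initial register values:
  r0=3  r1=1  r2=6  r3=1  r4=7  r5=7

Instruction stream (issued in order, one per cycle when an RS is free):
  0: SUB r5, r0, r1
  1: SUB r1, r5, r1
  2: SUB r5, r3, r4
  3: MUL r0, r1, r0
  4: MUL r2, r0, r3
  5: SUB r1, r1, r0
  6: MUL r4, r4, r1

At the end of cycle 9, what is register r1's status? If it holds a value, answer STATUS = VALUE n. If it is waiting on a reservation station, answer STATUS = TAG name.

STATUS = TAG Add1

cycle 1: issue SUB r5<-Add1 // r0:3,r1:1,r2:6,r3:1,r4:7,r5:Add1
cycle 2: issue SUB r1<-Add2 // r0:3,r1:Add2,r2:6,r3:1,r4:7,r5:Add1
cycle 3: issue SUB r5<-Add3 // r0:3,r1:Add2,r2:6,r3:1,r4:7,r5:Add3
cycle 4: CDB Add1=2; issue MUL r0<-Mul1 // r0:Mul1,r1:Add2,r2:6,r3:1,r4:7,r5:Add3
cycle 5: issue MUL r2<-Mul2 // r0:Mul1,r1:Add2,r2:Mul2,r3:1,r4:7,r5:Add3
cycle 6: CDB Add3=-6; issue SUB r1<-Add1 // r0:Mul1,r1:Add1,r2:Mul2,r3:1,r4:7,r5:-6
cycle 7: CDB Add2=1; stall // r0:Mul1,r1:Add1,r2:Mul2,r3:1,r4:7,r5:-6
cycle 8: stall // r0:Mul1,r1:Add1,r2:Mul2,r3:1,r4:7,r5:-6
cycle 9: stall // r0:Mul1,r1:Add1,r2:Mul2,r3:1,r4:7,r5:-6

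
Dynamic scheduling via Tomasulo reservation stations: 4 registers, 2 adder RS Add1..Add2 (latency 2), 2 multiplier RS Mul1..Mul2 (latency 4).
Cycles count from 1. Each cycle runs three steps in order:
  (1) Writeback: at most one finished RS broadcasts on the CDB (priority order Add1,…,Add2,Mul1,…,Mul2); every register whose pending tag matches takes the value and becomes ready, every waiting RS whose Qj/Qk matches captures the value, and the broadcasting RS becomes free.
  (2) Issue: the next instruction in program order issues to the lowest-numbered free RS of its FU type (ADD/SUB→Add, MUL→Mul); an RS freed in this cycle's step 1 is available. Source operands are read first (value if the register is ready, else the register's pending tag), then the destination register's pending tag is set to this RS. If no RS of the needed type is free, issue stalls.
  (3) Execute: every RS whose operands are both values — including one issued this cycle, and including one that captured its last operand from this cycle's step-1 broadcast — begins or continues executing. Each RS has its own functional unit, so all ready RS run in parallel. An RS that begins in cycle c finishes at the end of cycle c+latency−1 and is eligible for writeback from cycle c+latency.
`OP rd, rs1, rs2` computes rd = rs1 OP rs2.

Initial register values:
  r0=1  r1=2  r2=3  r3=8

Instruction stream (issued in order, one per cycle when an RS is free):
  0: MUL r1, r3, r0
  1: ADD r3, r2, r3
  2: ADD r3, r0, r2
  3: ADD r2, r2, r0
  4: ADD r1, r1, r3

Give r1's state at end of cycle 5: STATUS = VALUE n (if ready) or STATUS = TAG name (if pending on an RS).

STATUS = TAG Add2

cycle 1: issue MUL r1<-Mul1 // r0:1,r1:Mul1,r2:3,r3:8
cycle 2: issue ADD r3<-Add1 // r0:1,r1:Mul1,r2:3,r3:Add1
cycle 3: issue ADD r3<-Add2 // r0:1,r1:Mul1,r2:3,r3:Add2
cycle 4: CDB Add1=11; issue ADD r2<-Add1 // r0:1,r1:Mul1,r2:Add1,r3:Add2
cycle 5: CDB Add2=4; issue ADD r1<-Add2 // r0:1,r1:Add2,r2:Add1,r3:4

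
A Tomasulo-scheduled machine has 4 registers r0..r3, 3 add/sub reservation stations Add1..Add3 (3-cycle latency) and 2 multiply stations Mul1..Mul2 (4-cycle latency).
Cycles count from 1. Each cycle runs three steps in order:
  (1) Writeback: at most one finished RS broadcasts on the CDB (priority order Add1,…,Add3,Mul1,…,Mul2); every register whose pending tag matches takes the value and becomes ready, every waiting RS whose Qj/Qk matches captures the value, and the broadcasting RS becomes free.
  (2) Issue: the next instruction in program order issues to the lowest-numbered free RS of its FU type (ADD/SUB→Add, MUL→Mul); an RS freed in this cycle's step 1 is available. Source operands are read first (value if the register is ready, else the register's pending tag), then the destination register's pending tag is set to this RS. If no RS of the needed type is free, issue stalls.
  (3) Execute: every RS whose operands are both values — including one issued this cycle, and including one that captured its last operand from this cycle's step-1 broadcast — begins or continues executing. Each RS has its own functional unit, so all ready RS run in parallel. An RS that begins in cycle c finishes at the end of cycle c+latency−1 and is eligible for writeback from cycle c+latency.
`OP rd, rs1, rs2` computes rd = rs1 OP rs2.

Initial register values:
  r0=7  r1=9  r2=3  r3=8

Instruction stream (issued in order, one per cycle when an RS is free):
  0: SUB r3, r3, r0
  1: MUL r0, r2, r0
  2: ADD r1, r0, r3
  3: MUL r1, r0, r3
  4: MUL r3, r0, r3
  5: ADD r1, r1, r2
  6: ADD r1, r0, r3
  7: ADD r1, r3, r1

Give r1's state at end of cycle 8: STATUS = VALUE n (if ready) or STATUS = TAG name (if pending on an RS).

cycle 1: issue SUB r3<-Add1 // r0:7,r1:9,r2:3,r3:Add1
cycle 2: issue MUL r0<-Mul1 // r0:Mul1,r1:9,r2:3,r3:Add1
cycle 3: issue ADD r1<-Add2 // r0:Mul1,r1:Add2,r2:3,r3:Add1
cycle 4: CDB Add1=1; issue MUL r1<-Mul2 // r0:Mul1,r1:Mul2,r2:3,r3:1
cycle 5: stall // r0:Mul1,r1:Mul2,r2:3,r3:1
cycle 6: CDB Mul1=21; issue MUL r3<-Mul1 // r0:21,r1:Mul2,r2:3,r3:Mul1
cycle 7: issue ADD r1<-Add1 // r0:21,r1:Add1,r2:3,r3:Mul1
cycle 8: issue ADD r1<-Add3 // r0:21,r1:Add3,r2:3,r3:Mul1

STATUS = TAG Add3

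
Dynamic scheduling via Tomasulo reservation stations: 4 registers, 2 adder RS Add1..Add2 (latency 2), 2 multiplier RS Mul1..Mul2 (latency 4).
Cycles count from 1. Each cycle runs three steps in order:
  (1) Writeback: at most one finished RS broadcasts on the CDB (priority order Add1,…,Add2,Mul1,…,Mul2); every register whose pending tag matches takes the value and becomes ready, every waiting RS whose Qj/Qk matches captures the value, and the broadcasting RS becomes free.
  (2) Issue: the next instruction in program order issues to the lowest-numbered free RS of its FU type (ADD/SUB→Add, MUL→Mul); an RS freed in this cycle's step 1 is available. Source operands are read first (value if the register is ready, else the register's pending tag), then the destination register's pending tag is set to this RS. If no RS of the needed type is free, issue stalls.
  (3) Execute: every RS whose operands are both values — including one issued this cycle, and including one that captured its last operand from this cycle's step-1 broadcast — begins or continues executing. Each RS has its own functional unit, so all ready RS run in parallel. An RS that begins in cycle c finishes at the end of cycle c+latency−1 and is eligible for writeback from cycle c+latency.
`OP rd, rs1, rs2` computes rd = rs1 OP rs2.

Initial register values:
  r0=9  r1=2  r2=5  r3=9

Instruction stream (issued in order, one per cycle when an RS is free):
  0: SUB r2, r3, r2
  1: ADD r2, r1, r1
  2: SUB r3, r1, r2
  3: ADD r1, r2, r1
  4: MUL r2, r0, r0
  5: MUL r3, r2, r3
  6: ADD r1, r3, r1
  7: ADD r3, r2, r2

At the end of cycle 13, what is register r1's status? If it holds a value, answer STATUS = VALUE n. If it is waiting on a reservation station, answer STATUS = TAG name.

STATUS = TAG Add1

c1: issue SUB r2<-Add1 | r0:9,r1:2,r2:Add1,r3:9
c2: issue ADD r2<-Add2 | r0:9,r1:2,r2:Add2,r3:9
c3: CDB Add1=4; issue SUB r3<-Add1 | r0:9,r1:2,r2:Add2,r3:Add1
c4: CDB Add2=4; issue ADD r1<-Add2 | r0:9,r1:Add2,r2:4,r3:Add1
c5: issue MUL r2<-Mul1 | r0:9,r1:Add2,r2:Mul1,r3:Add1
c6: CDB Add1=-2; issue MUL r3<-Mul2 | r0:9,r1:Add2,r2:Mul1,r3:Mul2
c7: CDB Add2=6; issue ADD r1<-Add1 | r0:9,r1:Add1,r2:Mul1,r3:Mul2
c8: issue ADD r3<-Add2 | r0:9,r1:Add1,r2:Mul1,r3:Add2
c9: CDB Mul1=81 | r0:9,r1:Add1,r2:81,r3:Add2
c10: - | r0:9,r1:Add1,r2:81,r3:Add2
c11: CDB Add2=162 | r0:9,r1:Add1,r2:81,r3:162
c12: - | r0:9,r1:Add1,r2:81,r3:162
c13: CDB Mul2=-162 | r0:9,r1:Add1,r2:81,r3:162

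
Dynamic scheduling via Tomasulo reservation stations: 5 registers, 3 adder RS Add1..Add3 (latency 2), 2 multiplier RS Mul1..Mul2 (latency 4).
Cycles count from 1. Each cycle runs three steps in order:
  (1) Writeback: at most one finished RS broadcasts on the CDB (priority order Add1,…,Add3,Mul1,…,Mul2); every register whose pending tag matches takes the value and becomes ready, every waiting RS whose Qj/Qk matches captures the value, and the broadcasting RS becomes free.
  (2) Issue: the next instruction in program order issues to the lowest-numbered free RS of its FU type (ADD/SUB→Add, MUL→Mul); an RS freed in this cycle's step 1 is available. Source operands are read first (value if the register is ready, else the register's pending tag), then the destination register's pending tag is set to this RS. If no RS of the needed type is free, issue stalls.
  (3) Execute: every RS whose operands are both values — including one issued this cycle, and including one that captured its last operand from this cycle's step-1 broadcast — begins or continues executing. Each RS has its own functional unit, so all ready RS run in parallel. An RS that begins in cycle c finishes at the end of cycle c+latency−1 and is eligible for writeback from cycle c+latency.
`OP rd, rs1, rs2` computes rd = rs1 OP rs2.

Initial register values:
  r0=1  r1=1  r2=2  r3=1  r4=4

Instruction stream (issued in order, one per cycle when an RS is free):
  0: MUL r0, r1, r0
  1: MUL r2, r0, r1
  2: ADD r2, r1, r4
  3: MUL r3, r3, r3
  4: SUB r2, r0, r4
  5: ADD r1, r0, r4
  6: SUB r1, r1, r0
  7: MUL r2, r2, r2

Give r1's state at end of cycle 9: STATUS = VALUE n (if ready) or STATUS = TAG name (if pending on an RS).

STATUS = TAG Add1

  c1: issue MUL r0<-Mul1  regs: r0:Mul1,r1:1,r2:2,r3:1,r4:4
  c2: issue MUL r2<-Mul2  regs: r0:Mul1,r1:1,r2:Mul2,r3:1,r4:4
  c3: issue ADD r2<-Add1  regs: r0:Mul1,r1:1,r2:Add1,r3:1,r4:4
  c4: stall  regs: r0:Mul1,r1:1,r2:Add1,r3:1,r4:4
  c5: CDB Add1=5; stall  regs: r0:Mul1,r1:1,r2:5,r3:1,r4:4
  c6: CDB Mul1=1; issue MUL r3<-Mul1  regs: r0:1,r1:1,r2:5,r3:Mul1,r4:4
  c7: issue SUB r2<-Add1  regs: r0:1,r1:1,r2:Add1,r3:Mul1,r4:4
  c8: issue ADD r1<-Add2  regs: r0:1,r1:Add2,r2:Add1,r3:Mul1,r4:4
  c9: CDB Add1=-3; issue SUB r1<-Add1  regs: r0:1,r1:Add1,r2:-3,r3:Mul1,r4:4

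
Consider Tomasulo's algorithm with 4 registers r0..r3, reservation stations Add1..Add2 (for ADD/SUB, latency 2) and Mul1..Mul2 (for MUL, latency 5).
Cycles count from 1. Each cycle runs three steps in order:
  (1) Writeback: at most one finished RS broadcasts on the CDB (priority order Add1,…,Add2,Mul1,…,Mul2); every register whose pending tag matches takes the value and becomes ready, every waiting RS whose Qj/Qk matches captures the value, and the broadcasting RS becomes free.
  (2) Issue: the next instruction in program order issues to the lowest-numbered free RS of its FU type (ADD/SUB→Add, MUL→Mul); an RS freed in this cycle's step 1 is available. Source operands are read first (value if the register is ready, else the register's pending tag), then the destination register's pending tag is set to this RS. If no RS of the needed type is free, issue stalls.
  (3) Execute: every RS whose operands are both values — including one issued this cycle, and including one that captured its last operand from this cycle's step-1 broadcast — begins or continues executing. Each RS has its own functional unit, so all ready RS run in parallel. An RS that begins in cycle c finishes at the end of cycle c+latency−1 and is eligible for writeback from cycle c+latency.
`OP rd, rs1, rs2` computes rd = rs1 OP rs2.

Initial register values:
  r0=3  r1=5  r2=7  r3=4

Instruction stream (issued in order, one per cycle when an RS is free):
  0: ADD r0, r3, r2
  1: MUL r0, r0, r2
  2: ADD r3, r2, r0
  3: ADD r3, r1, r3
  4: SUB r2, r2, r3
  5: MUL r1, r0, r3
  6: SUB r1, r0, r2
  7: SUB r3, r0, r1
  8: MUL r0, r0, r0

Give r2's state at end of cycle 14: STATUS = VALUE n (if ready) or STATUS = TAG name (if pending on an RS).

STATUS = VALUE -82

  c1: issue ADD r0<-Add1  regs: r0:Add1,r1:5,r2:7,r3:4
  c2: issue MUL r0<-Mul1  regs: r0:Mul1,r1:5,r2:7,r3:4
  c3: CDB Add1=11; issue ADD r3<-Add1  regs: r0:Mul1,r1:5,r2:7,r3:Add1
  c4: issue ADD r3<-Add2  regs: r0:Mul1,r1:5,r2:7,r3:Add2
  c5: stall  regs: r0:Mul1,r1:5,r2:7,r3:Add2
  c6: stall  regs: r0:Mul1,r1:5,r2:7,r3:Add2
  c7: stall  regs: r0:Mul1,r1:5,r2:7,r3:Add2
  c8: CDB Mul1=77; stall  regs: r0:77,r1:5,r2:7,r3:Add2
  c9: stall  regs: r0:77,r1:5,r2:7,r3:Add2
  c10: CDB Add1=84; issue SUB r2<-Add1  regs: r0:77,r1:5,r2:Add1,r3:Add2
  c11: issue MUL r1<-Mul1  regs: r0:77,r1:Mul1,r2:Add1,r3:Add2
  c12: CDB Add2=89; issue SUB r1<-Add2  regs: r0:77,r1:Add2,r2:Add1,r3:89
  c13: stall  regs: r0:77,r1:Add2,r2:Add1,r3:89
  c14: CDB Add1=-82; issue SUB r3<-Add1  regs: r0:77,r1:Add2,r2:-82,r3:Add1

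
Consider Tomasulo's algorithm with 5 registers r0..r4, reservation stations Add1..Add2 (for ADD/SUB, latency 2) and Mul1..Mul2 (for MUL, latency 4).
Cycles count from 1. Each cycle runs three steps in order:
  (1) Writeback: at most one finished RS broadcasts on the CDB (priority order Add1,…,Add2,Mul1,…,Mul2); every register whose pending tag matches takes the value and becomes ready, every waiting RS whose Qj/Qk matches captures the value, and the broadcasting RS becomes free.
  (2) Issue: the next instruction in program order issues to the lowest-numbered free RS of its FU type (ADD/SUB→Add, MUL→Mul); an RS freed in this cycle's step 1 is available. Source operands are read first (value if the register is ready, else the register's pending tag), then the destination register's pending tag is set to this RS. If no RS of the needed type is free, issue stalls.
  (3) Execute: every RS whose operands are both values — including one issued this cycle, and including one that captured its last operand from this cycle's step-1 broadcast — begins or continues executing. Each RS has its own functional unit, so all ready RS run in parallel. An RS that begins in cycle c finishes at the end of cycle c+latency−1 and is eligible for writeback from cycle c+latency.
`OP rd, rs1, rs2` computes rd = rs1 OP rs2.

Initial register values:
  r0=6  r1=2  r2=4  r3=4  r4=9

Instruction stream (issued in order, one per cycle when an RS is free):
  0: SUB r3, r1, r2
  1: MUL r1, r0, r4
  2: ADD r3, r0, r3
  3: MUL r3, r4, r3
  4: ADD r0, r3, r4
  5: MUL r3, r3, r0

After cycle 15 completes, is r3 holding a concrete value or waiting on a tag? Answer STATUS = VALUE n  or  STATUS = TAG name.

STATUS = VALUE 1620

cycle 1: issue SUB r3<-Add1 // r0:6,r1:2,r2:4,r3:Add1,r4:9
cycle 2: issue MUL r1<-Mul1 // r0:6,r1:Mul1,r2:4,r3:Add1,r4:9
cycle 3: CDB Add1=-2; issue ADD r3<-Add1 // r0:6,r1:Mul1,r2:4,r3:Add1,r4:9
cycle 4: issue MUL r3<-Mul2 // r0:6,r1:Mul1,r2:4,r3:Mul2,r4:9
cycle 5: CDB Add1=4; issue ADD r0<-Add1 // r0:Add1,r1:Mul1,r2:4,r3:Mul2,r4:9
cycle 6: CDB Mul1=54; issue MUL r3<-Mul1 // r0:Add1,r1:54,r2:4,r3:Mul1,r4:9
cycle 7: - // r0:Add1,r1:54,r2:4,r3:Mul1,r4:9
cycle 8: - // r0:Add1,r1:54,r2:4,r3:Mul1,r4:9
cycle 9: CDB Mul2=36 // r0:Add1,r1:54,r2:4,r3:Mul1,r4:9
cycle 10: - // r0:Add1,r1:54,r2:4,r3:Mul1,r4:9
cycle 11: CDB Add1=45 // r0:45,r1:54,r2:4,r3:Mul1,r4:9
cycle 12: - // r0:45,r1:54,r2:4,r3:Mul1,r4:9
cycle 13: - // r0:45,r1:54,r2:4,r3:Mul1,r4:9
cycle 14: - // r0:45,r1:54,r2:4,r3:Mul1,r4:9
cycle 15: CDB Mul1=1620 // r0:45,r1:54,r2:4,r3:1620,r4:9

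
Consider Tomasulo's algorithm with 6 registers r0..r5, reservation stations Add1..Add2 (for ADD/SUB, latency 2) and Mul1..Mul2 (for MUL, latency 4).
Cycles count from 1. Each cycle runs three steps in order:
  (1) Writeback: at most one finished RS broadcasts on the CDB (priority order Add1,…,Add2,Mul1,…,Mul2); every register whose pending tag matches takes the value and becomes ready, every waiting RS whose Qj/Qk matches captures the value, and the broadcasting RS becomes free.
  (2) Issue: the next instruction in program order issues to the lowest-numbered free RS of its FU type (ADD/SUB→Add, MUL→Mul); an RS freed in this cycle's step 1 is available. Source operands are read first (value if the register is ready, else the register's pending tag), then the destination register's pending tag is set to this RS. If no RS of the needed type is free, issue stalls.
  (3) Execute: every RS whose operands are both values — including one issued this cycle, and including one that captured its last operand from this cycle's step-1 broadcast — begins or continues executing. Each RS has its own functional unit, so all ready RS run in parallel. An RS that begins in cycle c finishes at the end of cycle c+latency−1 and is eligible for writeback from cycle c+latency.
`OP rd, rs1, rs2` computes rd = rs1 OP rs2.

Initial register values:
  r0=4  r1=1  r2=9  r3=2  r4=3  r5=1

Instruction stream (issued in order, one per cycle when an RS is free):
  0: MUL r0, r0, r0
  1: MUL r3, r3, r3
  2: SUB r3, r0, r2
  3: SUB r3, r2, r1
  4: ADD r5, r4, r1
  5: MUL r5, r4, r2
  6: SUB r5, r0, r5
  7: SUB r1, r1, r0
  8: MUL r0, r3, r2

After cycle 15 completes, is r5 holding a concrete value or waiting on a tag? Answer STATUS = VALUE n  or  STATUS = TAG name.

  c1: issue MUL r0<-Mul1  regs: r0:Mul1,r1:1,r2:9,r3:2,r4:3,r5:1
  c2: issue MUL r3<-Mul2  regs: r0:Mul1,r1:1,r2:9,r3:Mul2,r4:3,r5:1
  c3: issue SUB r3<-Add1  regs: r0:Mul1,r1:1,r2:9,r3:Add1,r4:3,r5:1
  c4: issue SUB r3<-Add2  regs: r0:Mul1,r1:1,r2:9,r3:Add2,r4:3,r5:1
  c5: CDB Mul1=16; stall  regs: r0:16,r1:1,r2:9,r3:Add2,r4:3,r5:1
  c6: CDB Add2=8; issue ADD r5<-Add2  regs: r0:16,r1:1,r2:9,r3:8,r4:3,r5:Add2
  c7: CDB Add1=7; issue MUL r5<-Mul1  regs: r0:16,r1:1,r2:9,r3:8,r4:3,r5:Mul1
  c8: CDB Add2=4; issue SUB r5<-Add1  regs: r0:16,r1:1,r2:9,r3:8,r4:3,r5:Add1
  c9: CDB Mul2=4; issue SUB r1<-Add2  regs: r0:16,r1:Add2,r2:9,r3:8,r4:3,r5:Add1
  c10: issue MUL r0<-Mul2  regs: r0:Mul2,r1:Add2,r2:9,r3:8,r4:3,r5:Add1
  c11: CDB Add2=-15  regs: r0:Mul2,r1:-15,r2:9,r3:8,r4:3,r5:Add1
  c12: CDB Mul1=27  regs: r0:Mul2,r1:-15,r2:9,r3:8,r4:3,r5:Add1
  c13: -  regs: r0:Mul2,r1:-15,r2:9,r3:8,r4:3,r5:Add1
  c14: CDB Add1=-11  regs: r0:Mul2,r1:-15,r2:9,r3:8,r4:3,r5:-11
  c15: CDB Mul2=72  regs: r0:72,r1:-15,r2:9,r3:8,r4:3,r5:-11

STATUS = VALUE -11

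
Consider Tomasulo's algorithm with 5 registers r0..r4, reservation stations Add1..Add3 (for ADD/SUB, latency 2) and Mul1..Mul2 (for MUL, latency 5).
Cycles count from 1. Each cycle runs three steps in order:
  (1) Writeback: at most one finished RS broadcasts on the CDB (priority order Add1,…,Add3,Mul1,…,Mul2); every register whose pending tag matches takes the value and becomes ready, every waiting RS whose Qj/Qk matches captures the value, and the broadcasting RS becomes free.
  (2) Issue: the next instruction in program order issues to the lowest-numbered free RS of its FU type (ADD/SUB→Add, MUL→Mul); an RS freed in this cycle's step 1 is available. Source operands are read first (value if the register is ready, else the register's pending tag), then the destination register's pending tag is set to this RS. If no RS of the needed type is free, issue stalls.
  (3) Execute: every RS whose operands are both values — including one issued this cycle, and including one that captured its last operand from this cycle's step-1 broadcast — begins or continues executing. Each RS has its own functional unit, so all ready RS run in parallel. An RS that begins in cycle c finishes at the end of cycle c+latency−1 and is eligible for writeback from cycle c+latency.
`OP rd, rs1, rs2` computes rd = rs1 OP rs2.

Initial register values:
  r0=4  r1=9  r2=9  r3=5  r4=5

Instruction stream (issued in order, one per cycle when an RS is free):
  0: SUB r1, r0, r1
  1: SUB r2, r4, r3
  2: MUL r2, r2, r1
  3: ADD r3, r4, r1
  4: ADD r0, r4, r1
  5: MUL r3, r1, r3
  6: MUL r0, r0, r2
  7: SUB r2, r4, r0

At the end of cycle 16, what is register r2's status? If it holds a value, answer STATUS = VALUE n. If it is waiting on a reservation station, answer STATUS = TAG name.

cycle 1: issue SUB r1<-Add1 // r0:4,r1:Add1,r2:9,r3:5,r4:5
cycle 2: issue SUB r2<-Add2 // r0:4,r1:Add1,r2:Add2,r3:5,r4:5
cycle 3: CDB Add1=-5; issue MUL r2<-Mul1 // r0:4,r1:-5,r2:Mul1,r3:5,r4:5
cycle 4: CDB Add2=0; issue ADD r3<-Add1 // r0:4,r1:-5,r2:Mul1,r3:Add1,r4:5
cycle 5: issue ADD r0<-Add2 // r0:Add2,r1:-5,r2:Mul1,r3:Add1,r4:5
cycle 6: CDB Add1=0; issue MUL r3<-Mul2 // r0:Add2,r1:-5,r2:Mul1,r3:Mul2,r4:5
cycle 7: CDB Add2=0; stall // r0:0,r1:-5,r2:Mul1,r3:Mul2,r4:5
cycle 8: stall // r0:0,r1:-5,r2:Mul1,r3:Mul2,r4:5
cycle 9: CDB Mul1=0; issue MUL r0<-Mul1 // r0:Mul1,r1:-5,r2:0,r3:Mul2,r4:5
cycle 10: issue SUB r2<-Add1 // r0:Mul1,r1:-5,r2:Add1,r3:Mul2,r4:5
cycle 11: CDB Mul2=0 // r0:Mul1,r1:-5,r2:Add1,r3:0,r4:5
cycle 12: - // r0:Mul1,r1:-5,r2:Add1,r3:0,r4:5
cycle 13: - // r0:Mul1,r1:-5,r2:Add1,r3:0,r4:5
cycle 14: CDB Mul1=0 // r0:0,r1:-5,r2:Add1,r3:0,r4:5
cycle 15: - // r0:0,r1:-5,r2:Add1,r3:0,r4:5
cycle 16: CDB Add1=5 // r0:0,r1:-5,r2:5,r3:0,r4:5

STATUS = VALUE 5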